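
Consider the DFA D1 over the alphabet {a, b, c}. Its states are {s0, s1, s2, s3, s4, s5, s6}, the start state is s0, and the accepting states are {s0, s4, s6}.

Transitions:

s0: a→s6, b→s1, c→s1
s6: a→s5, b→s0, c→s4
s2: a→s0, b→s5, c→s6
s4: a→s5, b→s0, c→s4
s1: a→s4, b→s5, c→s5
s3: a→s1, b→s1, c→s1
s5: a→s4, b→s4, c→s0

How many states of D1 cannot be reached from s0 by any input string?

2

Starting at s0 and following transitions, the reachable set is {s0, s1, s4, s5, s6}. That leaves s2, s3 unreachable — 2 in total.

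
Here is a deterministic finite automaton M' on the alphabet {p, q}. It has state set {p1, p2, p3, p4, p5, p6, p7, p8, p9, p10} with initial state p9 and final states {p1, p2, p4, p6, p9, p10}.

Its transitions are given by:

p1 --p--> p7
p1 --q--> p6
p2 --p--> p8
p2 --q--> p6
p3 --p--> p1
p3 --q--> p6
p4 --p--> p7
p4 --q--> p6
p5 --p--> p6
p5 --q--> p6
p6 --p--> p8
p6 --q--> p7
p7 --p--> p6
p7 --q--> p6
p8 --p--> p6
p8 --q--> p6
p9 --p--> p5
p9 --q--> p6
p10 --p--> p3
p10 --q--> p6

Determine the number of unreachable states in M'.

5

No path from p9 leads to p1, p2, p3, p4, p10; the other 5 states are all reachable.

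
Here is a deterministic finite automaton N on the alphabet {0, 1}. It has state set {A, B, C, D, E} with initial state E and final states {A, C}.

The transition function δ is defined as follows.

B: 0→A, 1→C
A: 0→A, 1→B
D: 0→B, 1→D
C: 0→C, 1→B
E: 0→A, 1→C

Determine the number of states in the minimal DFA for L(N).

Reachable states from the start: {A,B,C,E}. Unreachable: {D} — drop them.
P0 = {A,C} | {B,E}.
The partition is now stable with 2 blocks: {A,C} | {B,E}.

2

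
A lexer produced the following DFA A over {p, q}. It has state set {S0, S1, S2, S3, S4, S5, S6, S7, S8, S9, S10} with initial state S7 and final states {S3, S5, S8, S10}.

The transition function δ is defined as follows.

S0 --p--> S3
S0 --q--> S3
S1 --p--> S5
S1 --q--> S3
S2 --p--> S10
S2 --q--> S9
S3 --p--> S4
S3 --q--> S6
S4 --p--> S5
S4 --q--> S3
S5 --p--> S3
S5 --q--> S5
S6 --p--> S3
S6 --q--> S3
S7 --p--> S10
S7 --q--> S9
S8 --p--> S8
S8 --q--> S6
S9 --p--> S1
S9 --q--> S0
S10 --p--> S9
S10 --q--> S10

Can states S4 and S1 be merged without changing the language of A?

Reachable states from the start: {S0,S1,S3,S4,S5,S6,S7,S9,S10}. Unreachable: {S2,S8} — drop them.
Start with accepting vs non-accepting: {S3,S5,S10} | {S0,S1,S4,S6,S7,S9}.
Refine {S3,S5,S10} on symbol p: members go to different blocks, giving {S3,S10} and {S5}.
Refine {S3,S10} on symbol q: members go to different blocks, giving {S3} and {S10}.
Split {S0,S1,S4,S6,S7,S9} by δ(·,p) → {S0,S6} and {S1,S4} and {S7} and {S9}.
Stable partition: {S3} | {S0,S6} | {S5} | {S10} | {S1,S4} | {S7} | {S9} — 7 equivalence classes.
S4 and S1 lie in the same block of the stable partition, so they are equivalent — no string distinguishes them.

Yes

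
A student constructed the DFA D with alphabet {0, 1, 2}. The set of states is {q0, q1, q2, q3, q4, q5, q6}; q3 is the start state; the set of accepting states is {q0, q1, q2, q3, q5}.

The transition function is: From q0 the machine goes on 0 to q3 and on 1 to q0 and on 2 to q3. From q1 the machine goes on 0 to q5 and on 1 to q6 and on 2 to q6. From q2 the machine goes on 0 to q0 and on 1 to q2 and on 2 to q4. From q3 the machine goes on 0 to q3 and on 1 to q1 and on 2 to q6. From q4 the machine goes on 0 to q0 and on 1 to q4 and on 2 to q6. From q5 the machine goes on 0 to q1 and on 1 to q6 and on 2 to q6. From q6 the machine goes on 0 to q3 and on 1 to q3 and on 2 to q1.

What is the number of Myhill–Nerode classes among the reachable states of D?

3

States {q0,q2,q4} cannot be reached from the start state, so discard them.
Initial partition by acceptance: {q1,q3,q5} | {q6}.
Split {q1,q3,q5} by δ(·,1) → {q1,q5} and {q3}.
No further refinement is possible. Final partition (3 blocks): {q1,q5} | {q6} | {q3}.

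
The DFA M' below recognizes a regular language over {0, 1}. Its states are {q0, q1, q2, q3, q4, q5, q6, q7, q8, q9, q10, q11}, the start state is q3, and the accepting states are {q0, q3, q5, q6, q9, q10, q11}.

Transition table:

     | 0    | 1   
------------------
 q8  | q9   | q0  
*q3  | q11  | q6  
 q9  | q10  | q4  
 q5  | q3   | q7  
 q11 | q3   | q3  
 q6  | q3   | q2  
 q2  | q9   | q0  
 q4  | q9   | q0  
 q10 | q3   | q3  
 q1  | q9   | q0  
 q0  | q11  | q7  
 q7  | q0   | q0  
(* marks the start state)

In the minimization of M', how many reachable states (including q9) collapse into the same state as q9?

2

Reachable states from the start: {q0,q2,q3,q4,q6,q7,q9,q10,q11}. Unreachable: {q1,q5,q8} — drop them.
Start with accepting vs non-accepting: {q0,q3,q6,q9,q10,q11} | {q2,q4,q7}.
On input 1, block {q0,q3,q6,q9,q10,q11} splits into {q0,q6,q9} and {q3,q10,q11}.
Split {q3,q10,q11} by δ(·,1) → {q10,q11} and {q3}.
On input 0, block {q0,q6,q9} splits into {q0,q9} and {q6}.
No further refinement is possible. Final partition (5 blocks): {q0,q9} | {q2,q4,q7} | {q10,q11} | {q3} | {q6}.
The equivalence class containing q9 is {q0,q9}, of size 2.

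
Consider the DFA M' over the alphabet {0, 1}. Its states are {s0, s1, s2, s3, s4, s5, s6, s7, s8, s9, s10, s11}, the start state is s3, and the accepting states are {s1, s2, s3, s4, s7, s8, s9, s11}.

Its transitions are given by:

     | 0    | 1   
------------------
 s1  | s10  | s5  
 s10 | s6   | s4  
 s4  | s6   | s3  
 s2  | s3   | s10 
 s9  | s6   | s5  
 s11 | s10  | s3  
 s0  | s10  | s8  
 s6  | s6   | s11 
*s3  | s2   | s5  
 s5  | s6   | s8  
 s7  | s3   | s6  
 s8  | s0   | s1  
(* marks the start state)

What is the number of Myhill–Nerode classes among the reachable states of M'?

First remove the unreachable states {s7,s9}; 10 states remain.
P0 = {s1,s2,s3,s4,s8,s11} | {s0,s5,s6,s10}.
On input 0, block {s1,s2,s3,s4,s8,s11} splits into {s1,s4,s8,s11} and {s2,s3}.
On input 1, block {s1,s4,s8,s11} splits into {s4,s11} and {s1} and {s8}.
Refine {s0,s5,s6,s10} on symbol 1: members go to different blocks, giving {s0,s5} and {s6,s10}.
Refine {s2,s3} on symbol 1: members go to different blocks, giving {s2} and {s3}.
No further refinement is possible. Final partition (7 blocks): {s4,s11} | {s0,s5} | {s2} | {s1} | {s8} | {s6,s10} | {s3}.

7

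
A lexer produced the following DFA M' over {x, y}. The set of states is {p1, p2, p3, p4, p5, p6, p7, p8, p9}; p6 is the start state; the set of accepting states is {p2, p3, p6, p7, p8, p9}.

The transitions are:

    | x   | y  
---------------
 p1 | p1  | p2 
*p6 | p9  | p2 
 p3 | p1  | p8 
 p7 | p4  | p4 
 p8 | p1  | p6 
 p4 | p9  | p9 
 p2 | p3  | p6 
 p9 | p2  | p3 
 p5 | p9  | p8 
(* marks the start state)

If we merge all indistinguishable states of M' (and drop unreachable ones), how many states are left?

6

States {p4,p5,p7} cannot be reached from the start state, so discard them.
Initial partition by acceptance: {p2,p3,p6,p8,p9} | {p1}.
Split {p2,p3,p6,p8,p9} by δ(·,x) → {p2,p6,p9} and {p3,p8}.
Refine {p2,p6,p9} on symbol x: members go to different blocks, giving {p6,p9} and {p2}.
On input x, block {p6,p9} splits into {p6} and {p9}.
On input y, block {p3,p8} splits into {p3} and {p8}.
No further refinement is possible. Final partition (6 blocks): {p6} | {p1} | {p3} | {p2} | {p9} | {p8}.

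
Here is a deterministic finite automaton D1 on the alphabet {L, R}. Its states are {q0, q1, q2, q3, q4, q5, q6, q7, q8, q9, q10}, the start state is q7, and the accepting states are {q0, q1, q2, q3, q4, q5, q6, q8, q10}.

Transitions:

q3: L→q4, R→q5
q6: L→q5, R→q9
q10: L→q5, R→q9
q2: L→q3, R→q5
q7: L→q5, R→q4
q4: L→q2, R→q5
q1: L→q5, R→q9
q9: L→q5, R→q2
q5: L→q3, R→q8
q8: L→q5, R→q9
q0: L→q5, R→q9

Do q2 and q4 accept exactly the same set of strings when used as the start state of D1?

Yes

States {q0,q1,q6,q10} cannot be reached from the start state, so discard them.
P0 = {q2,q3,q4,q5,q8} | {q7,q9}.
Refine {q2,q3,q4,q5,q8} on symbol R: members go to different blocks, giving {q2,q3,q4,q5} and {q8}.
On input R, block {q2,q3,q4,q5} splits into {q2,q3,q4} and {q5}.
No further refinement is possible. Final partition (4 blocks): {q2,q3,q4} | {q7,q9} | {q8} | {q5}.
q2 and q4 lie in the same block of the stable partition, so they are equivalent — no string distinguishes them.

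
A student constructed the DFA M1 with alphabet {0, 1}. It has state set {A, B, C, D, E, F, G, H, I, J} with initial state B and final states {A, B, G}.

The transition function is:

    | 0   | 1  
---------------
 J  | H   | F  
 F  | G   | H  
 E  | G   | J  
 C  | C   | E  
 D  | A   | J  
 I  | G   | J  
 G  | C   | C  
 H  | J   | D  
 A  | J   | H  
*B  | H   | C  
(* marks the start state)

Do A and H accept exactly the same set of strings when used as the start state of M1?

Reachable states from the start: {A,B,C,D,E,F,G,H,J}. Unreachable: {I} — drop them.
Start with accepting vs non-accepting: {A,B,G} | {C,D,E,F,H,J}.
Refine {C,D,E,F,H,J} on symbol 0: members go to different blocks, giving {C,H,J} and {D,E,F}.
The partition is now stable with 3 blocks: {A,B,G} | {C,H,J} | {D,E,F}.
A and H end up in different blocks, so they are distinguishable. For instance, the string 'ε' is accepted from only A.

No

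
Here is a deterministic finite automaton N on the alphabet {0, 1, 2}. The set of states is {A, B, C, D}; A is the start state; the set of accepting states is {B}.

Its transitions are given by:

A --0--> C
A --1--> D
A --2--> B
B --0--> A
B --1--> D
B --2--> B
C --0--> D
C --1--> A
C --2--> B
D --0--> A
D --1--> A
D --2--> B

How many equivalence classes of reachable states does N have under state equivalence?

Start with accepting vs non-accepting: {B} | {A,C,D}.
The partition is now stable with 2 blocks: {B} | {A,C,D}.

2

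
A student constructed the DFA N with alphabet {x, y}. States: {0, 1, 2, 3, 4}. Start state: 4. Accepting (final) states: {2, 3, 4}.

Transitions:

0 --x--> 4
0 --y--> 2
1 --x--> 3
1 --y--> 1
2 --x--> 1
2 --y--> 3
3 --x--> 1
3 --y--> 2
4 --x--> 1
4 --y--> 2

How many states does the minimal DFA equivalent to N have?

Reachable states from the start: {1,2,3,4}. Unreachable: {0} — drop them.
Start with accepting vs non-accepting: {2,3,4} | {1}.
The partition is now stable with 2 blocks: {2,3,4} | {1}.

2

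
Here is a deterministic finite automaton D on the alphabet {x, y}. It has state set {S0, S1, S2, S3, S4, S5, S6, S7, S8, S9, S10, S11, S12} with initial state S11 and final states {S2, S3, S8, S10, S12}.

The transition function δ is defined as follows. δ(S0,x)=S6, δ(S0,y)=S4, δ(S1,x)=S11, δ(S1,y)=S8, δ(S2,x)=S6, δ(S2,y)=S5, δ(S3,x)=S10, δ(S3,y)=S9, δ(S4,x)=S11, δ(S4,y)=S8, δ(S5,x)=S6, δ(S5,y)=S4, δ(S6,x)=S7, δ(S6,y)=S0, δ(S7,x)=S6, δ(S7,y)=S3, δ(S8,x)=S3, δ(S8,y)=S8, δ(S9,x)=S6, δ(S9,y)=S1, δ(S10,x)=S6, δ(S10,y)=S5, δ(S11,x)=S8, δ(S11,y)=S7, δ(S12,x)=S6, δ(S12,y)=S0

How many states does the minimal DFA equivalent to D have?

Reachable states from the start: {S0,S1,S3,S4,S5,S6,S7,S8,S9,S10,S11}. Unreachable: {S2,S12} — drop them.
P0 = {S3,S8,S10} | {S0,S1,S4,S5,S6,S7,S9,S11}.
On input x, block {S3,S8,S10} splits into {S3,S8} and {S10}.
On input x, block {S3,S8} splits into {S3} and {S8}.
Refine {S0,S1,S4,S5,S6,S7,S9,S11} on symbol x: members go to different blocks, giving {S0,S1,S4,S5,S6,S7,S9} and {S11}.
On input x, block {S0,S1,S4,S5,S6,S7,S9} splits into {S0,S5,S6,S7,S9} and {S1,S4}.
Refine {S0,S5,S6,S7,S9} on symbol y: members go to different blocks, giving {S0,S5,S9} and {S6} and {S7}.
Stable partition: {S3} | {S0,S5,S9} | {S10} | {S8} | {S11} | {S1,S4} | {S6} | {S7} — 8 equivalence classes.

8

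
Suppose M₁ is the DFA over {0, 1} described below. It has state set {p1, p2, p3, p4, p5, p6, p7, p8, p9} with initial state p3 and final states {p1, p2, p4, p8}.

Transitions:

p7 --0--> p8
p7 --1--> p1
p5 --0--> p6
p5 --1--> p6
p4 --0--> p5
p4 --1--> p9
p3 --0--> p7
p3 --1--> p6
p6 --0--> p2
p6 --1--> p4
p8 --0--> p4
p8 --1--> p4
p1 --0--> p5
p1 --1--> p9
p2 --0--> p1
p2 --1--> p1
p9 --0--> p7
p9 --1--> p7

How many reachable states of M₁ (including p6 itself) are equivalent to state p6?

2

Every state is reachable, so we keep all 9.
Initial partition by acceptance: {p1,p2,p4,p8} | {p3,p5,p6,p7,p9}.
On input 0, block {p1,p2,p4,p8} splits into {p1,p4} and {p2,p8}.
On input 0, block {p3,p5,p6,p7,p9} splits into {p3,p5,p9} and {p6,p7}.
The partition is now stable with 4 blocks: {p1,p4} | {p3,p5,p9} | {p2,p8} | {p6,p7}.
State p6 belongs to the block {p6,p7}, which has 2 states.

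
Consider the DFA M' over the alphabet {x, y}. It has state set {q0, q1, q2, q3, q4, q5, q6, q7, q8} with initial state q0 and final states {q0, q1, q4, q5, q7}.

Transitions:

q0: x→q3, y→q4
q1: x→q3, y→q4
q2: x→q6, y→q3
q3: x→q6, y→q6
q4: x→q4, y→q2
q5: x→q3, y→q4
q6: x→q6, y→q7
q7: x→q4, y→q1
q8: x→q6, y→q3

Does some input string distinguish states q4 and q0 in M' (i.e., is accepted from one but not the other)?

Reachable states from the start: {q0,q1,q2,q3,q4,q6,q7}. Unreachable: {q5,q8} — drop them.
Start with accepting vs non-accepting: {q0,q1,q4,q7} | {q2,q3,q6}.
On input x, block {q0,q1,q4,q7} splits into {q0,q1} and {q4,q7}.
Split {q2,q3,q6} by δ(·,y) → {q2,q3} and {q6}.
Split {q2,q3} by δ(·,y) → {q2} and {q3}.
On input y, block {q4,q7} splits into {q4} and {q7}.
No further refinement is possible. Final partition (6 blocks): {q0,q1} | {q2} | {q4} | {q6} | {q3} | {q7}.
q4 and q0 end up in different blocks, so they are distinguishable. For instance, the string 'x' is accepted from only q4.

Yes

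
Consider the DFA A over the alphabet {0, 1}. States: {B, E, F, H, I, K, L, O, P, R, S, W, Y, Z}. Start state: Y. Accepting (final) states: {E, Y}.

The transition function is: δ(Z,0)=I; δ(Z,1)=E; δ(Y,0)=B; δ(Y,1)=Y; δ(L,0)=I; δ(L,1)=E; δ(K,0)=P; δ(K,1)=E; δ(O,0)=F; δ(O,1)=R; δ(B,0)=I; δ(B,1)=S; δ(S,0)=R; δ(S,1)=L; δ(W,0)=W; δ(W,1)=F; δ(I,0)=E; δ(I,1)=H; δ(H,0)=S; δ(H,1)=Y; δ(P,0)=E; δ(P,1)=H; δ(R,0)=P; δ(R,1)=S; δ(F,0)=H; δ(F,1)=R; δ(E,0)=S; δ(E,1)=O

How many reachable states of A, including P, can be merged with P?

2

Reachable states from the start: {B,E,F,H,I,L,O,P,R,S,Y}. Unreachable: {K,W,Z} — drop them.
Initial partition by acceptance: {E,Y} | {B,F,H,I,L,O,P,R,S}.
Split {E,Y} by δ(·,1) → {E} and {Y}.
Split {B,F,H,I,L,O,P,R,S} by δ(·,0) → {B,F,H,L,O,R,S} and {I,P}.
Split {B,F,H,L,O,R,S} by δ(·,0) → {F,H,O,S} and {B,L,R}.
On input 0, block {F,H,O,S} splits into {F,H,O} and {S}.
Refine {F,H,O} on symbol 0: members go to different blocks, giving {F,O} and {H}.
Refine {F,O} on symbol 0: members go to different blocks, giving {F} and {O}.
Split {B,L,R} by δ(·,1) → {B,R} and {L}.
Stable partition: {E} | {F} | {Y} | {I,P} | {B,R} | {S} | {H} | {O} | {L} — 9 equivalence classes.
State P belongs to the block {I,P}, which has 2 states.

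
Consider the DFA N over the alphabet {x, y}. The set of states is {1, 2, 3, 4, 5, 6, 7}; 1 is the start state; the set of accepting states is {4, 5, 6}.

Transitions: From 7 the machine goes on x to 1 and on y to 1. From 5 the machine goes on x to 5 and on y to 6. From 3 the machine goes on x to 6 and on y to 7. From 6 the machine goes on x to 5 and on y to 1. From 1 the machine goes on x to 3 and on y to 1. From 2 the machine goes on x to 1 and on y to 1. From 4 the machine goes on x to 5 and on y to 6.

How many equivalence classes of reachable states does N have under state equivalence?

5

First remove the unreachable states {2,4}; 5 states remain.
P0 = {5,6} | {1,3,7}.
Split {5,6} by δ(·,y) → {5} and {6}.
Split {1,3,7} by δ(·,x) → {1,7} and {3}.
Split {1,7} by δ(·,x) → {1} and {7}.
Stable partition: {5} | {1} | {6} | {3} | {7} — 5 equivalence classes.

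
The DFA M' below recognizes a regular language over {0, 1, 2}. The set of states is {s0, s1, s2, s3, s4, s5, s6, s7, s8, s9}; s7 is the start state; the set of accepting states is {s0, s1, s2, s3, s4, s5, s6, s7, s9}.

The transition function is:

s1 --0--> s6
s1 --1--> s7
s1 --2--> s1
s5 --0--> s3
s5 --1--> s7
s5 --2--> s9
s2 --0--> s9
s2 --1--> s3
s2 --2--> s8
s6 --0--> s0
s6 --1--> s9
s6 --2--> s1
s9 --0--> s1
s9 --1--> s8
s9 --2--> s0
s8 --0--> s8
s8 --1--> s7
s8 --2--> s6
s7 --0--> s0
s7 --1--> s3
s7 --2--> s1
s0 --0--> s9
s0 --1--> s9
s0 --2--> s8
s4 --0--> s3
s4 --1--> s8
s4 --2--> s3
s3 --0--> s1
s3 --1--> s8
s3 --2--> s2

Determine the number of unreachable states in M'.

2

No path from s7 leads to s4, s5; the other 8 states are all reachable.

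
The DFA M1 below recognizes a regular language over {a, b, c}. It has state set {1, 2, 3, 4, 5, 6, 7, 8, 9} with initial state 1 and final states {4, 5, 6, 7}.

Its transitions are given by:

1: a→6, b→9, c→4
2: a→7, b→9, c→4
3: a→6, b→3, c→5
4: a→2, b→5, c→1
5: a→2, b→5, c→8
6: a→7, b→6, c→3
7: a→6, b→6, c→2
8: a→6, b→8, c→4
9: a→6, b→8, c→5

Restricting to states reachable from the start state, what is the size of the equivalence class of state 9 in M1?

Initial partition by acceptance: {4,5,6,7} | {1,2,3,8,9}.
On input a, block {4,5,6,7} splits into {4,5} and {6,7}.
The partition is now stable with 3 blocks: {4,5} | {1,2,3,8,9} | {6,7}.
The equivalence class containing 9 is {1,2,3,8,9}, of size 5.

5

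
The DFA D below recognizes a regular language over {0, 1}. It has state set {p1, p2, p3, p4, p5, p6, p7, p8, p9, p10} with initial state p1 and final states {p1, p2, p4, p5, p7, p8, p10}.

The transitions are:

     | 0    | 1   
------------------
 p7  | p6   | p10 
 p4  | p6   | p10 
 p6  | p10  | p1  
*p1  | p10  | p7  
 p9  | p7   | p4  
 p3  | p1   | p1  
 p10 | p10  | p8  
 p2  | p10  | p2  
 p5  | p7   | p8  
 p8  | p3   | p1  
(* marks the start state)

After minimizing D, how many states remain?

States {p2,p4,p5,p9} cannot be reached from the start state, so discard them.
P0 = {p1,p7,p8,p10} | {p3,p6}.
On input 0, block {p1,p7,p8,p10} splits into {p1,p10} and {p7,p8}.
Stable partition: {p1,p10} | {p3,p6} | {p7,p8} — 3 equivalence classes.

3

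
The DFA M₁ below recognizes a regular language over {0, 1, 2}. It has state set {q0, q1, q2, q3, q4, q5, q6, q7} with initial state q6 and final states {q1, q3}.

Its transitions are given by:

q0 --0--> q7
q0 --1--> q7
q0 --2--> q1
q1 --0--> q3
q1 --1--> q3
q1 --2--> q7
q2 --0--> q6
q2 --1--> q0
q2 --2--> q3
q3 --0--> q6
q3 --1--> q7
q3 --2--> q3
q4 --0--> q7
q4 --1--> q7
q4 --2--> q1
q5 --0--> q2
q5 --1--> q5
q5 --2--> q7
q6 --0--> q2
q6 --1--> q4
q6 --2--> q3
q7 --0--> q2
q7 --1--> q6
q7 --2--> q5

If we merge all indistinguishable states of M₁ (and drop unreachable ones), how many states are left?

All states are reachable from the start state.
P0 = {q1,q3} | {q0,q2,q4,q5,q6,q7}.
Refine {q1,q3} on symbol 0: members go to different blocks, giving {q1} and {q3}.
Refine {q0,q2,q4,q5,q6,q7} on symbol 2: members go to different blocks, giving {q0,q4} and {q2,q6} and {q5,q7}.
Split {q5,q7} by δ(·,1) → {q5} and {q7}.
Stable partition: {q1} | {q0,q4} | {q3} | {q2,q6} | {q5} | {q7} — 6 equivalence classes.

6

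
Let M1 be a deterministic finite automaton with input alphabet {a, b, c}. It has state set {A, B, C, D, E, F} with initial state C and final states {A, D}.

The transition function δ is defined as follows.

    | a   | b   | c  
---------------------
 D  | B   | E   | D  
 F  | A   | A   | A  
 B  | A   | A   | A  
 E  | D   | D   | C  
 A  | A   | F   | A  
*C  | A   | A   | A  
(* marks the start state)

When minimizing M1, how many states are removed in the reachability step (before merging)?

Starting at C and following transitions, the reachable set is {A, C, F}. That leaves B, D, E unreachable — 3 in total.

3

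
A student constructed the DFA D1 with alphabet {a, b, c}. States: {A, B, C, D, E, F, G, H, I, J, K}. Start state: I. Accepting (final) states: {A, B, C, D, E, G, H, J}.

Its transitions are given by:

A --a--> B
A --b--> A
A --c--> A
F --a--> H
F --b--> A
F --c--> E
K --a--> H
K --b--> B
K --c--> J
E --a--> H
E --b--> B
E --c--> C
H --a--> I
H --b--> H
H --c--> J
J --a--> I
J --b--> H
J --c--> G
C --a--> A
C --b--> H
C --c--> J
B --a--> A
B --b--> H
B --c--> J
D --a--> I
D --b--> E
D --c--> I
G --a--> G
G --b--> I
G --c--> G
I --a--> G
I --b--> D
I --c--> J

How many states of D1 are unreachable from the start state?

2

No path from I leads to F, K; the other 9 states are all reachable.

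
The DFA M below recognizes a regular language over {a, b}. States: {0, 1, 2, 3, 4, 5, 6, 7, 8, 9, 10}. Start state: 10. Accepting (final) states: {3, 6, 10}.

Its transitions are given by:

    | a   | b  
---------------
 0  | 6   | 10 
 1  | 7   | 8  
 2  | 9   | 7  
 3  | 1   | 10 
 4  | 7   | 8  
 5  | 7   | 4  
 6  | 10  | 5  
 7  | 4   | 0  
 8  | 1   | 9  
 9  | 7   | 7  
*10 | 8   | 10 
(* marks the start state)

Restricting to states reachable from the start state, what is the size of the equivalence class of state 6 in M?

States {2,3} cannot be reached from the start state, so discard them.
Initial partition by acceptance: {6,10} | {0,1,4,5,7,8,9}.
On input a, block {6,10} splits into {6} and {10}.
Split {0,1,4,5,7,8,9} by δ(·,a) → {1,4,5,7,8,9} and {0}.
Refine {1,4,5,7,8,9} on symbol b: members go to different blocks, giving {1,4,5,8,9} and {7}.
Refine {1,4,5,8,9} on symbol a: members go to different blocks, giving {1,4,5,9} and {8}.
On input b, block {1,4,5,9} splits into {1,4} and {5} and {9}.
Stable partition: {6} | {1,4} | {10} | {0} | {7} | {8} | {5} | {9} — 8 equivalence classes.
State 6 belongs to the block {6}, which has 1 states.

1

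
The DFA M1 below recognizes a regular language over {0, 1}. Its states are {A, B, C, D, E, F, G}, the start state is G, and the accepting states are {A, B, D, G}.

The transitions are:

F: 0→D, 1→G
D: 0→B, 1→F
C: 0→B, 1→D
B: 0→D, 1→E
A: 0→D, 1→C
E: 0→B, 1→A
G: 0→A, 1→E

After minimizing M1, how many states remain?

All states are reachable from the start state.
Start with accepting vs non-accepting: {A,B,D,G} | {C,E,F}.
No further refinement is possible. Final partition (2 blocks): {A,B,D,G} | {C,E,F}.

2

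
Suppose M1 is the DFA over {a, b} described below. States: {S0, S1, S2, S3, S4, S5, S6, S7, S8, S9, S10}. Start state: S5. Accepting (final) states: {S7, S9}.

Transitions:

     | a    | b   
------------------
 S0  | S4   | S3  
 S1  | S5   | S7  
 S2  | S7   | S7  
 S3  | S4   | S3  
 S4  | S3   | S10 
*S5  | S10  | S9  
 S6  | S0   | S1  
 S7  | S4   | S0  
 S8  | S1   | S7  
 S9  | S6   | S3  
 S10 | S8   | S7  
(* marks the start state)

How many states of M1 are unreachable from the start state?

1

BFS from S5 reaches {S0, S1, S3, S4, S5, S6, S7, S8, S9, S10}; the 1 state(s) S2 are never visited.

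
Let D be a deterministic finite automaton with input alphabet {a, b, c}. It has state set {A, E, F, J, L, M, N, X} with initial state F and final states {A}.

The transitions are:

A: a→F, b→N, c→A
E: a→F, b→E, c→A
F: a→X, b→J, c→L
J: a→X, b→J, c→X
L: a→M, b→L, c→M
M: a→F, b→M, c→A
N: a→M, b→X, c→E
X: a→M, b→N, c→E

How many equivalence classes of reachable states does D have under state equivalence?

Initial partition by acceptance: {A} | {E,F,J,L,M,N,X}.
Split {E,F,J,L,M,N,X} by δ(·,c) → {F,J,L,N,X} and {E,M}.
Refine {F,J,L,N,X} on symbol a: members go to different blocks, giving {L,N,X} and {F,J}.
The partition is now stable with 4 blocks: {A} | {L,N,X} | {E,M} | {F,J}.

4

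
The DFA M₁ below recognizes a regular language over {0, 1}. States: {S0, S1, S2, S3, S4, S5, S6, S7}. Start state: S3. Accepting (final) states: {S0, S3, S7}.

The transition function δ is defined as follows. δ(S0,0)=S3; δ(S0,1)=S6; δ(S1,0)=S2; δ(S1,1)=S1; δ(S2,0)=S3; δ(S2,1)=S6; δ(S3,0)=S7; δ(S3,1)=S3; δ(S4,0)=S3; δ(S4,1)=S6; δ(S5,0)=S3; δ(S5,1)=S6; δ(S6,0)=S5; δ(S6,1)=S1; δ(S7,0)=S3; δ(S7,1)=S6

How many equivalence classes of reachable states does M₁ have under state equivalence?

Reachable states from the start: {S1,S2,S3,S5,S6,S7}. Unreachable: {S0,S4} — drop them.
Initial partition by acceptance: {S3,S7} | {S1,S2,S5,S6}.
On input 1, block {S3,S7} splits into {S3} and {S7}.
Split {S1,S2,S5,S6} by δ(·,0) → {S1,S6} and {S2,S5}.
No further refinement is possible. Final partition (4 blocks): {S3} | {S1,S6} | {S7} | {S2,S5}.

4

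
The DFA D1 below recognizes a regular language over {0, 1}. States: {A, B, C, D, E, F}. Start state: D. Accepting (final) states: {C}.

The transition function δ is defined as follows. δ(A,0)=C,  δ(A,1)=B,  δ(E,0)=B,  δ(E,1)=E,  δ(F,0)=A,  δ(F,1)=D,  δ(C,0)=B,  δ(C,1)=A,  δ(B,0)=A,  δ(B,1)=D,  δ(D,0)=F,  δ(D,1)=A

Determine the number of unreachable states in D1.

1

BFS from D reaches {A, B, C, D, F}; the 1 state(s) E are never visited.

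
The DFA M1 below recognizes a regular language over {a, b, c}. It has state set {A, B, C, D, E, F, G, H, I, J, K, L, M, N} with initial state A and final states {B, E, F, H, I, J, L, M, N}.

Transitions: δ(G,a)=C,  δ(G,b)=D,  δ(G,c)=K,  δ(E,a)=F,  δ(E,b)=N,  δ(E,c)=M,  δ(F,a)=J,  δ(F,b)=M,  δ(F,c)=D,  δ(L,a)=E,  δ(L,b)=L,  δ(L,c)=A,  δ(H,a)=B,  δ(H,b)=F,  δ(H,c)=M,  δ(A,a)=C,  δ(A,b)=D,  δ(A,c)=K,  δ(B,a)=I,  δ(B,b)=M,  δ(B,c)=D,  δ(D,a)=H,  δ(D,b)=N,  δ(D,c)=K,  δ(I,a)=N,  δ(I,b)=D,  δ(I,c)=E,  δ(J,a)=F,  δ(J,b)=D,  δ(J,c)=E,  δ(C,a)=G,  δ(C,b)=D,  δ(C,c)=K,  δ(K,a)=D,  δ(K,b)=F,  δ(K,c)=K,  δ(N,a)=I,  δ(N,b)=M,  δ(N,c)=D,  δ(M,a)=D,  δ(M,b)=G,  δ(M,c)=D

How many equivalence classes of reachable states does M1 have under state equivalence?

7

Reachable states from the start: {A,B,C,D,E,F,G,H,I,J,K,M,N}. Unreachable: {L} — drop them.
Start with accepting vs non-accepting: {B,E,F,H,I,J,M,N} | {A,C,D,G,K}.
Refine {B,E,F,H,I,J,M,N} on symbol a: members go to different blocks, giving {B,E,F,H,I,J,N} and {M}.
Split {B,E,F,H,I,J,N} by δ(·,b) → {B,F,N} and {E,H} and {I,J}.
Refine {A,C,D,G,K} on symbol a: members go to different blocks, giving {A,C,G,K} and {D}.
Refine {A,C,G,K} on symbol a: members go to different blocks, giving {A,C,G} and {K}.
The partition is now stable with 7 blocks: {B,F,N} | {A,C,G} | {M} | {E,H} | {I,J} | {D} | {K}.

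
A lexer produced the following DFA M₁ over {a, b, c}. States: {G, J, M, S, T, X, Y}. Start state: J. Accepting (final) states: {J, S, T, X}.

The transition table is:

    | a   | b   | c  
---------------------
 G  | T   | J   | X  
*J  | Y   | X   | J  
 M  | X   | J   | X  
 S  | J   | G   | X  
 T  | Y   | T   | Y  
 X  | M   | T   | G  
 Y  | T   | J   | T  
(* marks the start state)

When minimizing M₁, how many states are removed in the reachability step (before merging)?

1

Starting at J and following transitions, the reachable set is {G, J, M, T, X, Y}. That leaves S unreachable — 1 in total.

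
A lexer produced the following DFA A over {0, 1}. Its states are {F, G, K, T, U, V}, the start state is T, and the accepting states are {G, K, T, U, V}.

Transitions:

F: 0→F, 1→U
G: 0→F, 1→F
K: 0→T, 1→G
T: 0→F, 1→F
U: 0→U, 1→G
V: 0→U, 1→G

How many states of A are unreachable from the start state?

2

BFS from T reaches {F, G, T, U}; the 2 state(s) K, V are never visited.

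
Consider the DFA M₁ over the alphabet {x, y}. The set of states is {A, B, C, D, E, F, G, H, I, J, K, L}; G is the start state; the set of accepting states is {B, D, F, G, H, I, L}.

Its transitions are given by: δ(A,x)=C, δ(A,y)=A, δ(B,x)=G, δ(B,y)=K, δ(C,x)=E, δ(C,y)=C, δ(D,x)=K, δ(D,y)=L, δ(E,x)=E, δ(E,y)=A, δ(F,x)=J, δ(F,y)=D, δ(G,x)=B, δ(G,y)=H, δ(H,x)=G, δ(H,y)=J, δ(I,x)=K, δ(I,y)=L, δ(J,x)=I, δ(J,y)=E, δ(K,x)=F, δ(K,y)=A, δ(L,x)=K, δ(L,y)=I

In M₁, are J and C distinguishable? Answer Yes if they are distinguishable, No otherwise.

Start with accepting vs non-accepting: {B,D,F,G,H,I,L} | {A,C,E,J,K}.
On input x, block {B,D,F,G,H,I,L} splits into {D,F,I,L} and {B,G,H}.
On input x, block {A,C,E,J,K} splits into {A,C,E} and {J,K}.
Refine {B,G,H} on symbol y: members go to different blocks, giving {B,H} and {G}.
Stable partition: {D,F,I,L} | {A,C,E} | {B,H} | {J,K} | {G} — 5 equivalence classes.
J and C end up in different blocks, so they are distinguishable. For instance, the string 'x' is accepted from only J.

Yes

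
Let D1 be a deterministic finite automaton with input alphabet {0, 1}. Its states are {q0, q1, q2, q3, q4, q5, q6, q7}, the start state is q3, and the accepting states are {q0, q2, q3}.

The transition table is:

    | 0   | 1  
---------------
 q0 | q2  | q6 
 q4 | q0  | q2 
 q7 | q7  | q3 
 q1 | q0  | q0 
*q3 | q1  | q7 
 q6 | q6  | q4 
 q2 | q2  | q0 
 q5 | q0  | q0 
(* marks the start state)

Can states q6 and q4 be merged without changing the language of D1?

No

First remove the unreachable states {q5}; 7 states remain.
Start with accepting vs non-accepting: {q0,q2,q3} | {q1,q4,q6,q7}.
Split {q0,q2,q3} by δ(·,0) → {q0,q2} and {q3}.
Refine {q0,q2} on symbol 1: members go to different blocks, giving {q0} and {q2}.
Refine {q1,q4,q6,q7} on symbol 0: members go to different blocks, giving {q1,q4} and {q6,q7}.
On input 1, block {q1,q4} splits into {q1} and {q4}.
Refine {q6,q7} on symbol 1: members go to different blocks, giving {q6} and {q7}.
The partition is now stable with 7 blocks: {q0} | {q1} | {q3} | {q2} | {q6} | {q4} | {q7}.
q6 and q4 end up in different blocks, so they are distinguishable. For instance, the string '0' is accepted from only q4.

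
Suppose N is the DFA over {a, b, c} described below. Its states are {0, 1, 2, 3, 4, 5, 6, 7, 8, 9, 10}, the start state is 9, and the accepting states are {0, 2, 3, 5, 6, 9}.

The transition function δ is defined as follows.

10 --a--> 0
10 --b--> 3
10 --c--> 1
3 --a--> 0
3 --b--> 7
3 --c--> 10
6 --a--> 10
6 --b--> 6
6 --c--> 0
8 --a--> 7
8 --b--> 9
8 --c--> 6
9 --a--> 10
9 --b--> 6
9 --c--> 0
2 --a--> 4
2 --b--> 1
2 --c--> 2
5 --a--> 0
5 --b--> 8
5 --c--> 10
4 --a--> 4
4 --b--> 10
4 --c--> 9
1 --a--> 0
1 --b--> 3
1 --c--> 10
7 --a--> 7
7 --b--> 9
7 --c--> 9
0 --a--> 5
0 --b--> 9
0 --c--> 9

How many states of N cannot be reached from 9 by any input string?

Starting at 9 and following transitions, the reachable set is {0, 1, 3, 5, 6, 7, 8, 9, 10}. That leaves 2, 4 unreachable — 2 in total.

2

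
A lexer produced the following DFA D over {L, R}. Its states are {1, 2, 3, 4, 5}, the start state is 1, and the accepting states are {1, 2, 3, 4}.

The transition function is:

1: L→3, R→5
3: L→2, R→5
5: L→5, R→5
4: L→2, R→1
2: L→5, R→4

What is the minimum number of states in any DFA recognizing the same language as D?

5

Every state is reachable, so we keep all 5.
P0 = {1,2,3,4} | {5}.
Split {1,2,3,4} by δ(·,L) → {1,3,4} and {2}.
Refine {1,3,4} on symbol L: members go to different blocks, giving {3,4} and {1}.
Refine {3,4} on symbol R: members go to different blocks, giving {3} and {4}.
The partition is now stable with 5 blocks: {3} | {5} | {2} | {1} | {4}.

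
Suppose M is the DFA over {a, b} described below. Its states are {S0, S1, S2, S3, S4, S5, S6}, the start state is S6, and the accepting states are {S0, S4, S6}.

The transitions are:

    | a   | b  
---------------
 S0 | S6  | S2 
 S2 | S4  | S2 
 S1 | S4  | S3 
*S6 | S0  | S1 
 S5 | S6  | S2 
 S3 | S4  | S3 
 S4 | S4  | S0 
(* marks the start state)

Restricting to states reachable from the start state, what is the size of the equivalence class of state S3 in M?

3

First remove the unreachable states {S5}; 6 states remain.
P0 = {S0,S4,S6} | {S1,S2,S3}.
Refine {S0,S4,S6} on symbol b: members go to different blocks, giving {S0,S6} and {S4}.
The partition is now stable with 3 blocks: {S0,S6} | {S1,S2,S3} | {S4}.
State S3 belongs to the block {S1,S2,S3}, which has 3 states.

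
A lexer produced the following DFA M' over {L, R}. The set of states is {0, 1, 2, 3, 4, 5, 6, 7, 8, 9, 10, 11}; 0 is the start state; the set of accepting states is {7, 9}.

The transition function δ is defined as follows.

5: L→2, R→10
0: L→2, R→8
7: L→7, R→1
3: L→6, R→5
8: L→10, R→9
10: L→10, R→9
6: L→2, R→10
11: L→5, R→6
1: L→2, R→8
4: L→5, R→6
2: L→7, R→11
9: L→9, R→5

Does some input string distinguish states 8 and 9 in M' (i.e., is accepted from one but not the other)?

First remove the unreachable states {3,4}; 10 states remain.
Start with accepting vs non-accepting: {7,9} | {0,1,2,5,6,8,10,11}.
On input L, block {0,1,2,5,6,8,10,11} splits into {0,1,5,6,8,10,11} and {2}.
Split {0,1,5,6,8,10,11} by δ(·,L) → {0,1,5,6} and {8,10,11}.
Refine {8,10,11} on symbol L: members go to different blocks, giving {8,10} and {11}.
No further refinement is possible. Final partition (5 blocks): {7,9} | {0,1,5,6} | {2} | {8,10} | {11}.
8 and 9 end up in different blocks, so they are distinguishable. For instance, the string 'ε' is accepted from only 9.

Yes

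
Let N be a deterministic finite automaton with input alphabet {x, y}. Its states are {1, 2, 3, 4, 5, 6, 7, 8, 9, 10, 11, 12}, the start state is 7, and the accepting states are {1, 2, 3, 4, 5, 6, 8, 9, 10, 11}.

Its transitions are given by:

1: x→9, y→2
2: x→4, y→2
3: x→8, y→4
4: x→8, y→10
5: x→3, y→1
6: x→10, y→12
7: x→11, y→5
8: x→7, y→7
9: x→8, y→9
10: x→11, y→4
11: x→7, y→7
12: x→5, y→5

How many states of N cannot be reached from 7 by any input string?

Starting at 7 and following transitions, the reachable set is {1, 2, 3, 4, 5, 7, 8, 9, 10, 11}. That leaves 6, 12 unreachable — 2 in total.

2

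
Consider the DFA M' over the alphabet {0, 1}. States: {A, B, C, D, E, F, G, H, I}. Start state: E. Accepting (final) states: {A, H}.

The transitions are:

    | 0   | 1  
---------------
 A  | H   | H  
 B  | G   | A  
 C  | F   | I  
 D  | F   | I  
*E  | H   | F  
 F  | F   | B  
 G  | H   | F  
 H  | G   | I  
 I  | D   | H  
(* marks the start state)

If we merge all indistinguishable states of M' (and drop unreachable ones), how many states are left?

States {C} cannot be reached from the start state, so discard them.
Initial partition by acceptance: {A,H} | {B,D,E,F,G,I}.
Refine {A,H} on symbol 0: members go to different blocks, giving {A} and {H}.
Refine {B,D,E,F,G,I} on symbol 0: members go to different blocks, giving {B,D,F,I} and {E,G}.
Split {B,D,F,I} by δ(·,0) → {D,F,I} and {B}.
Split {D,F,I} by δ(·,1) → {D} and {F} and {I}.
The partition is now stable with 7 blocks: {A} | {D} | {H} | {E,G} | {B} | {F} | {I}.

7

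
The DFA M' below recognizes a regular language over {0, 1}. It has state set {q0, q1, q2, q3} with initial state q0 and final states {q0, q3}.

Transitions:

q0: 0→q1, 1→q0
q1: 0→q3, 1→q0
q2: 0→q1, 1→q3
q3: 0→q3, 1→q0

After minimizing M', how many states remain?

3

First remove the unreachable states {q2}; 3 states remain.
Start with accepting vs non-accepting: {q0,q3} | {q1}.
Refine {q0,q3} on symbol 0: members go to different blocks, giving {q0} and {q3}.
No further refinement is possible. Final partition (3 blocks): {q0} | {q1} | {q3}.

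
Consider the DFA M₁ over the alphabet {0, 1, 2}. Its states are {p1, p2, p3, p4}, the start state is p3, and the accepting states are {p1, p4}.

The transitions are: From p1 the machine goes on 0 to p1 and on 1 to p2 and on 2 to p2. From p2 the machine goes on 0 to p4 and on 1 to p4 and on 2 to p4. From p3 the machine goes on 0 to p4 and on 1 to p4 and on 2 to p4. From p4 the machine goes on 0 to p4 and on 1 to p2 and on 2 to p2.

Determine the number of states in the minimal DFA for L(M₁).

Reachable states from the start: {p2,p3,p4}. Unreachable: {p1} — drop them.
Initial partition by acceptance: {p4} | {p2,p3}.
Stable partition: {p4} | {p2,p3} — 2 equivalence classes.

2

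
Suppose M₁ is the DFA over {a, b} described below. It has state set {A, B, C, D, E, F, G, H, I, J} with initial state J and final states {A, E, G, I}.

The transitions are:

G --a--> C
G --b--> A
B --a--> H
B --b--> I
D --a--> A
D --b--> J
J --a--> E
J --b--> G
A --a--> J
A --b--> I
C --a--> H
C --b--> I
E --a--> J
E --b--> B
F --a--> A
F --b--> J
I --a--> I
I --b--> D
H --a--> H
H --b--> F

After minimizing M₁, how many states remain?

Every state is reachable, so we keep all 10.
P0 = {A,E,G,I} | {B,C,D,F,H,J}.
Split {A,E,G,I} by δ(·,a) → {A,E,G} and {I}.
On input b, block {A,E,G} splits into {A} and {E} and {G}.
Refine {B,C,D,F,H,J} on symbol a: members go to different blocks, giving {B,C,H} and {D,F} and {J}.
Split {B,C,H} by δ(·,b) → {B,C} and {H}.
No further refinement is possible. Final partition (8 blocks): {A} | {B,C} | {I} | {E} | {G} | {D,F} | {J} | {H}.

8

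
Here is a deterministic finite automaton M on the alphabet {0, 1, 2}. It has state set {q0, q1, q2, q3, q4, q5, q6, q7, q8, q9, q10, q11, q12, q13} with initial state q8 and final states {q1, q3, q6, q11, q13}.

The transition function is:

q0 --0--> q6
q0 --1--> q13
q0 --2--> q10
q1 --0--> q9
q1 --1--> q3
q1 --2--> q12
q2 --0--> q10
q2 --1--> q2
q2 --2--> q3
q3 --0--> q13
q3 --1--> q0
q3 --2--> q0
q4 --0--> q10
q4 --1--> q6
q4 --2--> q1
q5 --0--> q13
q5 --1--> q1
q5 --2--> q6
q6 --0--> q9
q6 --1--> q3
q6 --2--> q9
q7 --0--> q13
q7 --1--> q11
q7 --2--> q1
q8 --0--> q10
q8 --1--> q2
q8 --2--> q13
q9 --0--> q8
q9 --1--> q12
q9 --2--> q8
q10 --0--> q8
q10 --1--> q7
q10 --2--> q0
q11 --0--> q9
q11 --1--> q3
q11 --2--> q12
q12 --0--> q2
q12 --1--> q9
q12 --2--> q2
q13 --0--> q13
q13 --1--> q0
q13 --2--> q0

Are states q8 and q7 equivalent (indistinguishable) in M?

Reachable states from the start: {q0,q1,q2,q3,q6,q7,q8,q9,q10,q11,q12,q13}. Unreachable: {q4,q5} — drop them.
Initial partition by acceptance: {q1,q3,q6,q11,q13} | {q0,q2,q7,q8,q9,q10,q12}.
Split {q1,q3,q6,q11,q13} by δ(·,0) → {q1,q6,q11} and {q3,q13}.
Split {q0,q2,q7,q8,q9,q10,q12} by δ(·,0) → {q2,q8,q9,q10,q12} and {q0} and {q7}.
Split {q2,q8,q9,q10,q12} by δ(·,1) → {q2,q8,q9,q12} and {q10}.
On input 0, block {q2,q8,q9,q12} splits into {q2,q8} and {q9,q12}.
Stable partition: {q1,q6,q11} | {q2,q8} | {q3,q13} | {q0} | {q7} | {q10} | {q9,q12} — 7 equivalence classes.
q8 and q7 end up in different blocks, so they are distinguishable. For instance, the string '0' is accepted from only q7.

No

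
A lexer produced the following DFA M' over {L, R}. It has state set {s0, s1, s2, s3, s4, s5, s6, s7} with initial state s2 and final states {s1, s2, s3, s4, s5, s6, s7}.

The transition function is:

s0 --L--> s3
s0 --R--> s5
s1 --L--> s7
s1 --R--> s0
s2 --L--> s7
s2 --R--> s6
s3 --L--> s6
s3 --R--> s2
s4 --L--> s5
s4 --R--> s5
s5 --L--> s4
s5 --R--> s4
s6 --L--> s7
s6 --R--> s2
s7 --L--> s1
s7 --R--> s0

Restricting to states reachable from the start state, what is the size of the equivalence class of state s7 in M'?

Start with accepting vs non-accepting: {s1,s2,s3,s4,s5,s6,s7} | {s0}.
Split {s1,s2,s3,s4,s5,s6,s7} by δ(·,R) → {s2,s3,s4,s5,s6} and {s1,s7}.
Refine {s2,s3,s4,s5,s6} on symbol L: members go to different blocks, giving {s3,s4,s5} and {s2,s6}.
Split {s3,s4,s5} by δ(·,L) → {s4,s5} and {s3}.
The partition is now stable with 5 blocks: {s4,s5} | {s0} | {s1,s7} | {s2,s6} | {s3}.
The equivalence class containing s7 is {s1,s7}, of size 2.

2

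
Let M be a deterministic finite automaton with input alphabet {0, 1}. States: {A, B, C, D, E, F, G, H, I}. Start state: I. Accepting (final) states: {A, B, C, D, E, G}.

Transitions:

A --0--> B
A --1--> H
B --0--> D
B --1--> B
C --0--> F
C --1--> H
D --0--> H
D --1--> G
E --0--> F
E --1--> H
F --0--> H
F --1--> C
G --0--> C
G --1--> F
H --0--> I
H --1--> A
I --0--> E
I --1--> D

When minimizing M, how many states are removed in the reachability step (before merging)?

0

A breadth-first search from the start state visits every state.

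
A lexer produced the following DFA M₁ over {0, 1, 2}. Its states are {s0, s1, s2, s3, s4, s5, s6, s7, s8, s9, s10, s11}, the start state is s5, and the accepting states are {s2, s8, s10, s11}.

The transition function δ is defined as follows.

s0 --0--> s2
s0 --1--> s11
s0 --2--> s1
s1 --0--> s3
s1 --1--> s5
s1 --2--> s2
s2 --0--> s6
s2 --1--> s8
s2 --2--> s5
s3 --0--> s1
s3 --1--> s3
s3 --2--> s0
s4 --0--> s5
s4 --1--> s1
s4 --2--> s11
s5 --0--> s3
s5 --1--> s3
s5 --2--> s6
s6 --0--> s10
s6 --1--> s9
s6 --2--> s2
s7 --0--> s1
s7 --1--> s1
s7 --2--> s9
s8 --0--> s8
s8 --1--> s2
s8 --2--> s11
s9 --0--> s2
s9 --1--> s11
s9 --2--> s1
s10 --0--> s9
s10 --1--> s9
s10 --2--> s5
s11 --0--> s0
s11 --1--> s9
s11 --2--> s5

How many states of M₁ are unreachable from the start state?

BFS from s5 reaches {s0, s1, s2, s3, s5, s6, s8, s9, s10, s11}; the 2 state(s) s4, s7 are never visited.

2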